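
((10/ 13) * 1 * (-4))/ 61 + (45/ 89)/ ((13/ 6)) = 12910/ 70577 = 0.18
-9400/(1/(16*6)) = -902400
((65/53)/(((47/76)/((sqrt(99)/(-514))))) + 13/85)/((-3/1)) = -13/255 + 2470*sqrt(11)/640187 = -0.04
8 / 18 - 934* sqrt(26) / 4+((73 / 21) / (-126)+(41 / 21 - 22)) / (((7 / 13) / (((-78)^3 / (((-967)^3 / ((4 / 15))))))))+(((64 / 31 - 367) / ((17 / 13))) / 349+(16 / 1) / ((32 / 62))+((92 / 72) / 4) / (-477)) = 300126346072466828693479 / 9795586956873184094040 - 467* sqrt(26) / 2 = -1159.98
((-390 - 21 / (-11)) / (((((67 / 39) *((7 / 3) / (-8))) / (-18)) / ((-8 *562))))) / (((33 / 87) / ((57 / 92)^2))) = 1904270053647312 / 30020221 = 63432912.56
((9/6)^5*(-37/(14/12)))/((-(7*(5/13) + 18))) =350649/30128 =11.64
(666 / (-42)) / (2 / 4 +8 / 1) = -222 / 119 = -1.87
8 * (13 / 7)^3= 51.24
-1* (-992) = 992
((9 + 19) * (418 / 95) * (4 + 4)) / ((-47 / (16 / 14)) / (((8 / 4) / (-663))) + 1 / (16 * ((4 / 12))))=0.07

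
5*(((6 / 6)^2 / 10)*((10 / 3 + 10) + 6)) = 29 / 3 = 9.67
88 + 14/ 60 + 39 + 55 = 5467/ 30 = 182.23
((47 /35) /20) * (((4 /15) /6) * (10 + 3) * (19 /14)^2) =220571 /3087000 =0.07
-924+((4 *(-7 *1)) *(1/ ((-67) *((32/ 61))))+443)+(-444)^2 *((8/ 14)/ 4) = 103863173/ 3752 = 27682.08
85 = 85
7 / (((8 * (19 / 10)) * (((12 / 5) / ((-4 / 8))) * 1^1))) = -175 / 1824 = -0.10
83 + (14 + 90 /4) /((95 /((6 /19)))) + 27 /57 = 150889 /1805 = 83.60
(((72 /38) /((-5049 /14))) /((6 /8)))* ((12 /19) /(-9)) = 896 /1822689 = 0.00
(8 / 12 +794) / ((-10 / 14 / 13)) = -216944 / 15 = -14462.93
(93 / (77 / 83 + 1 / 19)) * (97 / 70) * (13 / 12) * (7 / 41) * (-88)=-678111577 / 316930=-2139.63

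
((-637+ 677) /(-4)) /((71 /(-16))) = 160 /71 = 2.25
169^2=28561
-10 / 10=-1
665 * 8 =5320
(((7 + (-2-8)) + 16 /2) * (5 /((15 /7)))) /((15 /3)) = 7 /3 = 2.33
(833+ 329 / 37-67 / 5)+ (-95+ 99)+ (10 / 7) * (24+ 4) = 161411 / 185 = 872.49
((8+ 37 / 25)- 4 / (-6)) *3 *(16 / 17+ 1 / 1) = 59.09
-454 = -454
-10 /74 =-5 /37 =-0.14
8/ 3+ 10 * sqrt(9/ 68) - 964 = -2884/ 3+ 15 * sqrt(17)/ 17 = -957.70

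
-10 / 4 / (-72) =0.03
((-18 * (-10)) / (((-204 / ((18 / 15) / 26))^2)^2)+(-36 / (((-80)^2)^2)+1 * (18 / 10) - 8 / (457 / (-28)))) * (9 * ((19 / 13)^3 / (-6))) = -526055629736673221732799 / 49050710670932971520000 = -10.72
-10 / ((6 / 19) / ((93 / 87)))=-2945 / 87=-33.85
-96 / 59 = -1.63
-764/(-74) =382/37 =10.32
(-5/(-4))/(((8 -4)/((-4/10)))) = -1/8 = -0.12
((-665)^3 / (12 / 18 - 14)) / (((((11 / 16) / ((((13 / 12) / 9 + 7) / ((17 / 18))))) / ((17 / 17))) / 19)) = 859359480175 / 187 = 4595505241.58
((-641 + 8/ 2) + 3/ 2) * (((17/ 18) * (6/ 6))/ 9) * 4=-21607/ 81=-266.75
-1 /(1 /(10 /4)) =-5 /2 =-2.50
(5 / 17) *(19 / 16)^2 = 1805 / 4352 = 0.41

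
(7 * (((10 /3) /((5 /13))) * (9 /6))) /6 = 91 /6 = 15.17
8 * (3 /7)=24 /7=3.43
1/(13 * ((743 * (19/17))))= 17/183521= 0.00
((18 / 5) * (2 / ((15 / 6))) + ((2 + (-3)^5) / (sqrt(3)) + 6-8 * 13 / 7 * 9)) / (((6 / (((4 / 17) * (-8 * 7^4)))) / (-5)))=-46291280 * sqrt(3) / 153-39963616 / 85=-994204.95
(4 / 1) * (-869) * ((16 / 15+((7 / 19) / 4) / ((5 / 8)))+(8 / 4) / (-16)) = -2157727 / 570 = -3785.49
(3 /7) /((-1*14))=-3 /98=-0.03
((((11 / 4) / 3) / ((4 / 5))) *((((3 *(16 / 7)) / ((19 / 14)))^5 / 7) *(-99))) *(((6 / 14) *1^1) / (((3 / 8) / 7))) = -7399507230720 / 17332693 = -426910.42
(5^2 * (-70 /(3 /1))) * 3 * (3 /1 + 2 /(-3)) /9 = -12250 /27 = -453.70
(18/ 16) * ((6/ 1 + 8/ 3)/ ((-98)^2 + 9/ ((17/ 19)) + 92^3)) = 221/ 17868180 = 0.00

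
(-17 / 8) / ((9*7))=-17 / 504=-0.03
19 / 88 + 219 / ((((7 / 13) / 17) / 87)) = 370542877 / 616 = 601530.64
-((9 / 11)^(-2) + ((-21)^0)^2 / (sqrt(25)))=-686 / 405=-1.69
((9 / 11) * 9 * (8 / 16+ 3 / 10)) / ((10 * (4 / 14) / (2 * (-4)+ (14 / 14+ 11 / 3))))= -378 / 55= -6.87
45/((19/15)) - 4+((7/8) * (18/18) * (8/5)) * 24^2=79603/95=837.93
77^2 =5929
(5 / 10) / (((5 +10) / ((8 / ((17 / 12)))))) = 16 / 85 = 0.19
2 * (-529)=-1058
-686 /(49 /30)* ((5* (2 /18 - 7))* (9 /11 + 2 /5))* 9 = 158607.27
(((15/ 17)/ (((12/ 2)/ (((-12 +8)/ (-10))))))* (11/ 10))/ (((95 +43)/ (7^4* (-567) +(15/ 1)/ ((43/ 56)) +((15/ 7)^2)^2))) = -257670269021/ 403680130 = -638.30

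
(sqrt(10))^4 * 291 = 29100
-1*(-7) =7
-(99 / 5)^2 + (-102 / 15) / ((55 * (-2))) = -107794 / 275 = -391.98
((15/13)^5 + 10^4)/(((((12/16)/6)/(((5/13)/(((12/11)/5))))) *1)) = 2042529156250/14480427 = 141054.48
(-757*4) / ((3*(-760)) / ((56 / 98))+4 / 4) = 3028 / 3989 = 0.76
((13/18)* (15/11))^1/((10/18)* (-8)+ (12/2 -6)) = -39/176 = -0.22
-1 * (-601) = 601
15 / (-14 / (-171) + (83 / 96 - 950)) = -82080 / 5193221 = -0.02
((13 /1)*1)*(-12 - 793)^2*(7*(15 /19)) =884554125 /19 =46555480.26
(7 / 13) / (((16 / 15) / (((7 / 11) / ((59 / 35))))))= 25725 / 134992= 0.19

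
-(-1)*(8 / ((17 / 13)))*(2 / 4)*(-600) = -31200 / 17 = -1835.29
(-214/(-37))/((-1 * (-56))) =107/1036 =0.10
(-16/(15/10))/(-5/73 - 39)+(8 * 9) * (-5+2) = -461440/2139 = -215.73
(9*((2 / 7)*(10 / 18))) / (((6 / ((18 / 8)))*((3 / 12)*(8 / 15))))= 225 / 56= 4.02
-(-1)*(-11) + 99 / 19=-110 / 19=-5.79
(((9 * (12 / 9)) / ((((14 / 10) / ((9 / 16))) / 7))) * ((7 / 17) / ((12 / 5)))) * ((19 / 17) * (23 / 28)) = 98325 / 18496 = 5.32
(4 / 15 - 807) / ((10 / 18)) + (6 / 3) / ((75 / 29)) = -108851 / 75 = -1451.35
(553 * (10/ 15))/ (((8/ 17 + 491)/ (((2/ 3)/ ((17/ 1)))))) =2212/ 75195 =0.03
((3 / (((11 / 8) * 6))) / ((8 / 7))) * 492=1722 / 11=156.55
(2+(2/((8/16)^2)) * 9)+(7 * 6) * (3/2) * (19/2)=1345/2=672.50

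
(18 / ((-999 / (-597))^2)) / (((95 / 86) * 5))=6811372 / 5852475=1.16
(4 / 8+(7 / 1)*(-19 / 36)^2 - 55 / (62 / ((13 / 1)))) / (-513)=19205 / 1084752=0.02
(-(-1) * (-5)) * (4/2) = -10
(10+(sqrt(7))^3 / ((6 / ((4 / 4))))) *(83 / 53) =581 *sqrt(7) / 318+830 / 53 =20.49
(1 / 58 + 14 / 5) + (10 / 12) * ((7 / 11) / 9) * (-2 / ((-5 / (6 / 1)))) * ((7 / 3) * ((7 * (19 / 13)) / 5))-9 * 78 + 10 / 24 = -1563290867 / 2239380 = -698.09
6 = 6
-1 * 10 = -10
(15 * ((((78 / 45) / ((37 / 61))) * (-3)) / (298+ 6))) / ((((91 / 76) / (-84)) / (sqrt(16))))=4392 / 37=118.70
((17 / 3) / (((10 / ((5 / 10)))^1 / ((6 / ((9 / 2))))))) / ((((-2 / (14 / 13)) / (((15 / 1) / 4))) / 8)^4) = 734706000 / 28561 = 25724.10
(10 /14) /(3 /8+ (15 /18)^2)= 360 /539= 0.67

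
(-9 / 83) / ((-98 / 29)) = 261 / 8134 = 0.03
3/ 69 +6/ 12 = 25/ 46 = 0.54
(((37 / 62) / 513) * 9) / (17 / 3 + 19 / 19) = 37 / 23560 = 0.00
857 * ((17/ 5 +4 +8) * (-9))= -118780.20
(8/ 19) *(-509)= -4072/ 19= -214.32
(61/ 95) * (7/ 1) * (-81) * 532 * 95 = -18400284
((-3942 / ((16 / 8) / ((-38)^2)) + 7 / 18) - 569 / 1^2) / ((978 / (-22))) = 563645137 / 8802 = 64036.03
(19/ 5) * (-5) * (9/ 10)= -171/ 10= -17.10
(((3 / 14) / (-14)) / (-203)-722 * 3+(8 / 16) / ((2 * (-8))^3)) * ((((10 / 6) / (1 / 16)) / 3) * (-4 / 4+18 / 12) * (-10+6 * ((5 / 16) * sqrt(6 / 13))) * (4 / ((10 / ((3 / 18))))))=882491492935 / 137507328-67883960995 * sqrt(78) / 733372416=5600.27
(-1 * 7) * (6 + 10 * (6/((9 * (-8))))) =-217/6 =-36.17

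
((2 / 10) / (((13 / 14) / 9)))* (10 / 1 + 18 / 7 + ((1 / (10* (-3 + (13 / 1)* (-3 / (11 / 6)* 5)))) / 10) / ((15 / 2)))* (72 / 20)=1429162614 / 16290625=87.73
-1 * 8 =-8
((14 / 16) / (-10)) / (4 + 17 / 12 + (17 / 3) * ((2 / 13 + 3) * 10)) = -91 / 191500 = -0.00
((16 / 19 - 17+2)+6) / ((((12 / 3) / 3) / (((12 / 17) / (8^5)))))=-0.00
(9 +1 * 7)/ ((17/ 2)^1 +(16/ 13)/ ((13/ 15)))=5408/ 3353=1.61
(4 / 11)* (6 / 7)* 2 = 48 / 77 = 0.62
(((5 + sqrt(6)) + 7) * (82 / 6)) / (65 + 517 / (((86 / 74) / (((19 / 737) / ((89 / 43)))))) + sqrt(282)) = -2915704258 * sqrt(282) / 83453733219 - 1457852129 * sqrt(47) / 83453733219 + 17139725198 * sqrt(6) / 83453733219 + 68558900792 / 27817911073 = 2.26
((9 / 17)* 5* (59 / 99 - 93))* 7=-320180 / 187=-1712.19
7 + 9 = 16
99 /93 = 33 /31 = 1.06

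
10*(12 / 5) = 24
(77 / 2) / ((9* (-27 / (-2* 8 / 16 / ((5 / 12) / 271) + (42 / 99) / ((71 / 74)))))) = 26649896 / 258795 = 102.98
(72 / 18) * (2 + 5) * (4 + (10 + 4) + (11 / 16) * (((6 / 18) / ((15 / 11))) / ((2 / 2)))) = 91567 / 180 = 508.71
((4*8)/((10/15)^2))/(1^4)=72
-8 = -8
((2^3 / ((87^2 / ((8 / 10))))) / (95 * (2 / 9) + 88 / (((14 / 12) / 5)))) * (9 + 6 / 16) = 42 / 2110069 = 0.00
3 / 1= 3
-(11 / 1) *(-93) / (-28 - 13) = -1023 / 41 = -24.95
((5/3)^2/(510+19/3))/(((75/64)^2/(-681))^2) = 1322.93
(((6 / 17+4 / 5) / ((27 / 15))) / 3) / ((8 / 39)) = 637 / 612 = 1.04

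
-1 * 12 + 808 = 796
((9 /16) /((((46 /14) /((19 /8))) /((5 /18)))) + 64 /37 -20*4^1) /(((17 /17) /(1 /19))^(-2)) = -6146762523 /217856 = -28214.80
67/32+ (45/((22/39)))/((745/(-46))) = -148523/52448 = -2.83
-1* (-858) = 858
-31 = -31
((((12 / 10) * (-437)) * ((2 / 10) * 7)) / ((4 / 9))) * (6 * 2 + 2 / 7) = -507357 / 25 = -20294.28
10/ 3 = 3.33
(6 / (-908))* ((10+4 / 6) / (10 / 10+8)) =-16 / 2043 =-0.01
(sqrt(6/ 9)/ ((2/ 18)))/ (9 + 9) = 0.41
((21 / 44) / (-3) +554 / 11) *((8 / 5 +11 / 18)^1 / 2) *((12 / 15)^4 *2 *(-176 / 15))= -225070592 / 421875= -533.50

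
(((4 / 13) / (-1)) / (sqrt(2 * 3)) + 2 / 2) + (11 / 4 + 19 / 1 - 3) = 79 / 4 - 2 * sqrt(6) / 39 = 19.62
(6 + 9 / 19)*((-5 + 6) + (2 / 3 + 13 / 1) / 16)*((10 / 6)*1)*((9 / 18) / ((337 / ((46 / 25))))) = 83927 / 1536720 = 0.05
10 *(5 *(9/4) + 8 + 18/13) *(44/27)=118030/351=336.27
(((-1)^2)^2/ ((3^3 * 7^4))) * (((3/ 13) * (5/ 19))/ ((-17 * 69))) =-0.00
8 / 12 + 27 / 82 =245 / 246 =1.00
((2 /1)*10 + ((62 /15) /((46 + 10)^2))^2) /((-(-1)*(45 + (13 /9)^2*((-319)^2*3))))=33191426883 /1057136036454400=0.00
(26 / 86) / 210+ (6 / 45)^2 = 2603 / 135450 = 0.02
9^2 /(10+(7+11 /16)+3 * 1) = 1296 /331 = 3.92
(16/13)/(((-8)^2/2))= 1/26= 0.04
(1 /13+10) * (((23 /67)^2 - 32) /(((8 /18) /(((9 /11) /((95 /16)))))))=-99.61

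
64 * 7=448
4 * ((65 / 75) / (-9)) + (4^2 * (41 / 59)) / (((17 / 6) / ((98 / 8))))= 6457004 / 135405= 47.69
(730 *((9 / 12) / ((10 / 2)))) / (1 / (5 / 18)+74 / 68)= 18615 / 797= 23.36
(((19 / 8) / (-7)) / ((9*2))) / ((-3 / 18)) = 19 / 168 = 0.11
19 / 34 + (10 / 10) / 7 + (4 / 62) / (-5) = 25409 / 36890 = 0.69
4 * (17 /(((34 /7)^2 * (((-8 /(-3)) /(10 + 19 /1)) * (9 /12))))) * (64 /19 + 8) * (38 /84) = 3654 /17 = 214.94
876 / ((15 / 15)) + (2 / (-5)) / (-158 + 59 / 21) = 14274462 / 16295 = 876.00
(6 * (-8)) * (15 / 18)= -40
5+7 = 12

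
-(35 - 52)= 17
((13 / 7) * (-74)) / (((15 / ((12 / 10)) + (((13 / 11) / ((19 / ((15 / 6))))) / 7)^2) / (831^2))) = -270836048274792 / 35674225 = -7591925.21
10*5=50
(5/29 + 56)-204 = -147.83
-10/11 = -0.91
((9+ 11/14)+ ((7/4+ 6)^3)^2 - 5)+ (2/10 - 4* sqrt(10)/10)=216679.42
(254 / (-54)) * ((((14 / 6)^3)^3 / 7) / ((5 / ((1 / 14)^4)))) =-304927 / 42515280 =-0.01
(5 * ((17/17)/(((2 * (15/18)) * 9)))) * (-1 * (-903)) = 301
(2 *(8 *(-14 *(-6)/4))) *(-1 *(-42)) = 14112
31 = 31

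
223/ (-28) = -7.96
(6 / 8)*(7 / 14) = 0.38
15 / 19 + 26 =509 / 19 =26.79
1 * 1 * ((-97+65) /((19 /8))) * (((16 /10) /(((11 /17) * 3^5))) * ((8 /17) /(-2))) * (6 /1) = 16384 /84645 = 0.19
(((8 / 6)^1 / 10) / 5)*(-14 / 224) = -1 / 600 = -0.00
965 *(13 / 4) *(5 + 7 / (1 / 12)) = 1116505 / 4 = 279126.25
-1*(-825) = 825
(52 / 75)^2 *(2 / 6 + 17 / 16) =11323 / 16875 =0.67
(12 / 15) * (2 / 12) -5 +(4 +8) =107 / 15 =7.13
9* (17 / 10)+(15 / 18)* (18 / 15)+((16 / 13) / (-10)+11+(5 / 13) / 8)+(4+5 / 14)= 8843 / 280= 31.58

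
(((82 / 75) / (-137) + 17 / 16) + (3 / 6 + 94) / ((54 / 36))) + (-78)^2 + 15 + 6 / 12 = 1013288363 / 164400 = 6163.55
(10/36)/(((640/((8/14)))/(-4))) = -1/1008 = -0.00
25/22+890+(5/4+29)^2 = 317891/176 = 1806.20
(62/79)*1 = 62/79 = 0.78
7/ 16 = 0.44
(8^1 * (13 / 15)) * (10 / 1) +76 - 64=244 / 3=81.33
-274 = -274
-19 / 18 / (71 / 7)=-133 / 1278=-0.10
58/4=14.50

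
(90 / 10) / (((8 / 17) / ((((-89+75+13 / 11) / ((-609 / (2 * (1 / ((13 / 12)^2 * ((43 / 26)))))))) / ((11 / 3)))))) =1553256 / 13730717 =0.11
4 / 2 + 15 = 17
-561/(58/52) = -14586/29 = -502.97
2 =2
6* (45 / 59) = 270 / 59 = 4.58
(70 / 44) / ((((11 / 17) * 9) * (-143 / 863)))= -513485 / 311454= -1.65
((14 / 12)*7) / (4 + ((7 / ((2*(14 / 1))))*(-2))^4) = 392 / 195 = 2.01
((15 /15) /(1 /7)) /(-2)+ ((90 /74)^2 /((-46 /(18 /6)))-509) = -16140125 /31487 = -512.60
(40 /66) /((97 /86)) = 1720 /3201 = 0.54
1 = 1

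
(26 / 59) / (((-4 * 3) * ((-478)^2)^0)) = -13 / 354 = -0.04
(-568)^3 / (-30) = 91625216 / 15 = 6108347.73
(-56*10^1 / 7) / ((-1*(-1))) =-80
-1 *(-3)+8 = 11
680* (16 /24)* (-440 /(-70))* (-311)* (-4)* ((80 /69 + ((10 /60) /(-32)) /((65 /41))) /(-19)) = -8577692244 /39767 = -215698.75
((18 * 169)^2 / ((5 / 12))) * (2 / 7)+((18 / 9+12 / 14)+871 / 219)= 48637835969 / 7665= 6345445.01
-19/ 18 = -1.06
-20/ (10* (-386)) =1/ 193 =0.01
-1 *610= -610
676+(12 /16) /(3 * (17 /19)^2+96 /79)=676.21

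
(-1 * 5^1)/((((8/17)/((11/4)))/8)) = -935/4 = -233.75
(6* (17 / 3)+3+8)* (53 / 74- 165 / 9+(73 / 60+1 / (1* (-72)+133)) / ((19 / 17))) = -127469439 / 171532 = -743.12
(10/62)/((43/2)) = 10/1333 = 0.01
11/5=2.20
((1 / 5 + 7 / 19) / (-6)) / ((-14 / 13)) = 117 / 1330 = 0.09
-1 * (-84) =84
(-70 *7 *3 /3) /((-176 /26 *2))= 3185 /88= 36.19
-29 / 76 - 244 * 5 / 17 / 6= -47839 / 3876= -12.34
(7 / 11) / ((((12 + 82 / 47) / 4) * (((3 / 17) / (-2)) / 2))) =-2632 / 627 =-4.20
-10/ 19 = -0.53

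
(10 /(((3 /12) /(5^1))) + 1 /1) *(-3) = -603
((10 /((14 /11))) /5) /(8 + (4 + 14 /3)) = 33 /350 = 0.09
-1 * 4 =-4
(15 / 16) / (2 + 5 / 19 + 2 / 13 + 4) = 741 / 5072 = 0.15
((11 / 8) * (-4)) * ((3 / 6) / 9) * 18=-11 / 2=-5.50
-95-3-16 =-114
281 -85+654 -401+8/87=39071/87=449.09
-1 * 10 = -10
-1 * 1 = -1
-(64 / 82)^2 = -1024 / 1681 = -0.61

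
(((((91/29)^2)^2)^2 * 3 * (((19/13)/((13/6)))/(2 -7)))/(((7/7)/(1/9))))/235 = -1057372547300342/587789535229175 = -1.80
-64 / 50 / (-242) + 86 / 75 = 10454 / 9075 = 1.15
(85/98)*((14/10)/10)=0.12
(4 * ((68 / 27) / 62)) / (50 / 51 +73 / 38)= 87856 / 1568817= 0.06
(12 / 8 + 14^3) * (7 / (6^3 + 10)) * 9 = 345933 / 452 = 765.34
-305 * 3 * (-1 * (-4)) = -3660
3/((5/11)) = 33/5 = 6.60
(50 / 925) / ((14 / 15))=15 / 259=0.06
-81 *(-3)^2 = -729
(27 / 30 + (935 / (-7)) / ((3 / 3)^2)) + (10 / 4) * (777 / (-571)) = -2719426 / 19985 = -136.07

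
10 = 10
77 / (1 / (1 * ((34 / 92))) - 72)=-1309 / 1178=-1.11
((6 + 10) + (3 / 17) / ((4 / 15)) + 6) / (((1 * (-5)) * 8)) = -1541 / 2720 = -0.57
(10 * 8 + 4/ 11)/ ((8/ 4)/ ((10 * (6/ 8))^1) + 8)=3315/ 341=9.72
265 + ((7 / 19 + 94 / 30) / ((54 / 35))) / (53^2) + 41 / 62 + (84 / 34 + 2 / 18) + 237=2302141218787 / 4556495754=505.24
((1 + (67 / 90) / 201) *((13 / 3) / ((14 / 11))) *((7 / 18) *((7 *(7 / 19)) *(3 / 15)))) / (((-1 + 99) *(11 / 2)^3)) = 3523 / 83798550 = 0.00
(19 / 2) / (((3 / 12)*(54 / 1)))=19 / 27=0.70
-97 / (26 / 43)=-4171 / 26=-160.42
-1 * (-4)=4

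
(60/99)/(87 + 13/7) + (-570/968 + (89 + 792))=397572107/451572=880.42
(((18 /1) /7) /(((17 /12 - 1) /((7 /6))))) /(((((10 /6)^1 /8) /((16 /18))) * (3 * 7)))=1.46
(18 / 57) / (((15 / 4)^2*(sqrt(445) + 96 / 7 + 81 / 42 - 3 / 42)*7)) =-872 / 3535425 + 56*sqrt(445) / 3535425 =0.00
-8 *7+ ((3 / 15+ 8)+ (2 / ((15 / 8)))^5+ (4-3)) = -34490174 / 759375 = -45.42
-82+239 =157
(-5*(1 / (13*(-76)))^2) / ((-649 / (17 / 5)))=17 / 633517456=0.00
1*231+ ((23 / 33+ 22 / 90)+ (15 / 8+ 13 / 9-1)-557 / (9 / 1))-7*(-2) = 246011 / 1320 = 186.37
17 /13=1.31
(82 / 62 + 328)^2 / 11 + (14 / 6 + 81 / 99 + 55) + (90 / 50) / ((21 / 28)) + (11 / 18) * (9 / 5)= 629252395 / 63426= 9921.05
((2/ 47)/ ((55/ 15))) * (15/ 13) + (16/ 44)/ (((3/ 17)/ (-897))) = -1129342/ 611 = -1848.35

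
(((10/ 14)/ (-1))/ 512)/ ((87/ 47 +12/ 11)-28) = 0.00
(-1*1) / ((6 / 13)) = -13 / 6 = -2.17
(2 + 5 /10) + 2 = 4.50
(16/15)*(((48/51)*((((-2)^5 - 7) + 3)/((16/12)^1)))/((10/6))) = -6912/425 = -16.26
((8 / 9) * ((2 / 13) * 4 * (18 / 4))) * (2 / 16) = 4 / 13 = 0.31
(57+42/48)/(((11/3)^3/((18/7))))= 112509/37268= 3.02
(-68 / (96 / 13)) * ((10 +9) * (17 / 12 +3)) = -222547 / 288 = -772.73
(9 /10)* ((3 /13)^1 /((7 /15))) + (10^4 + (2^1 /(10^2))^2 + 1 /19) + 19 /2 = 43268216729 /4322500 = 10010.00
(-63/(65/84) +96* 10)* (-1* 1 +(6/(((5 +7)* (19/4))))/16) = -872.80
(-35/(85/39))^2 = 74529/289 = 257.89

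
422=422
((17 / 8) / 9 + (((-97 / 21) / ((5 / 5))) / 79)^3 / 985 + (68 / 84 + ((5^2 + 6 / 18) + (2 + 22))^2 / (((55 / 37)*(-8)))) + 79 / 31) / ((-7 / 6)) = 493384255806557429 / 2862836461731708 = 172.34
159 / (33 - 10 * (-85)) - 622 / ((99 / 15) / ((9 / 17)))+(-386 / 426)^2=-366267967304 / 7491374649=-48.89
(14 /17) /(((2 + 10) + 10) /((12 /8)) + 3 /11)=462 /8381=0.06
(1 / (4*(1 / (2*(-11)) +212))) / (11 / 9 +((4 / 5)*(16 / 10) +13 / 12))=4950 / 15047501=0.00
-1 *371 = -371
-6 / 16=-3 / 8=-0.38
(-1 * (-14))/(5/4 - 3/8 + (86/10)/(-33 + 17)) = 1120/27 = 41.48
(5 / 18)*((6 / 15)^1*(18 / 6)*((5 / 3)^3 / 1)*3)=125 / 27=4.63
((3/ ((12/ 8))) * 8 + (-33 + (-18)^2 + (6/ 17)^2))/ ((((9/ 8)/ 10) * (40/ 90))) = 1775180/ 289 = 6142.49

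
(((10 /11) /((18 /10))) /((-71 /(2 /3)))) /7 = -100 /147609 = -0.00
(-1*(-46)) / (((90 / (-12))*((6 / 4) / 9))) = -184 / 5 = -36.80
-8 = -8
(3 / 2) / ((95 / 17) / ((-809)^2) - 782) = -33378531 / 17401340638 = -0.00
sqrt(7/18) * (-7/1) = -7 * sqrt(14)/6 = -4.37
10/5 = 2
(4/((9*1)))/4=1/9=0.11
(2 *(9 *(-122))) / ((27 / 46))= -11224 / 3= -3741.33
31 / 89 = 0.35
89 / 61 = 1.46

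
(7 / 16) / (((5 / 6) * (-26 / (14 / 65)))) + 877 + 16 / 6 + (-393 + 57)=55127359 / 101400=543.66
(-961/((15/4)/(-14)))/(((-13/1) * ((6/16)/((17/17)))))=-430528/585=-735.95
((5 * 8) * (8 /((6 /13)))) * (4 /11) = 8320 /33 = 252.12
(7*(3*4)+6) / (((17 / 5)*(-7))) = -450 / 119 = -3.78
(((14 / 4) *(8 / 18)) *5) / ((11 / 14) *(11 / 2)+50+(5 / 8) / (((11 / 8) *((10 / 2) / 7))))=0.14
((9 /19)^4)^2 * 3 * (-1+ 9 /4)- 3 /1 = -203157055677 /67934252164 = -2.99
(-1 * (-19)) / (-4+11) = 19 / 7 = 2.71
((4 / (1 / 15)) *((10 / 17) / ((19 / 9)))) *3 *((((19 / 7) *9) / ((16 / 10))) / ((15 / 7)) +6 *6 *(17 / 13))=11414925 / 4199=2718.49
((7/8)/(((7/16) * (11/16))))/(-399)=-32/4389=-0.01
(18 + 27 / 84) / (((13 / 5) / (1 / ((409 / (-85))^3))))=-1575230625 / 24904126156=-0.06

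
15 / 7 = 2.14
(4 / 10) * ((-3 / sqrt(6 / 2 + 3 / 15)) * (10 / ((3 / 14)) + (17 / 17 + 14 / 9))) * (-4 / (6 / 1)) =443 * sqrt(5) / 45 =22.01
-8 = -8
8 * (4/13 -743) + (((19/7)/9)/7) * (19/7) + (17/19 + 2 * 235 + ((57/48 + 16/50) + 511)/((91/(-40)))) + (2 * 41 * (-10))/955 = -8296358535487/1456353990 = -5696.66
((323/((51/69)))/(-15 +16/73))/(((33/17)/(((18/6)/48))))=-542317/569712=-0.95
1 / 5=0.20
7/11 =0.64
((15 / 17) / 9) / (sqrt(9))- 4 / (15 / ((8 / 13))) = -1307 / 9945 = -0.13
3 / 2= 1.50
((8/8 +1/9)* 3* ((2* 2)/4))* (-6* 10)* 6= -1200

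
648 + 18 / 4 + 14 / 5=6553 / 10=655.30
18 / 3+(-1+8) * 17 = 125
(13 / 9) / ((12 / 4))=13 / 27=0.48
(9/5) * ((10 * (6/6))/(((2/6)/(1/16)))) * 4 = 27/2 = 13.50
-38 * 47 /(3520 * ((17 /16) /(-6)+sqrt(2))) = -257184 * sqrt(2) /997865 - 45543 /997865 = -0.41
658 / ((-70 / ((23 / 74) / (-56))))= 0.05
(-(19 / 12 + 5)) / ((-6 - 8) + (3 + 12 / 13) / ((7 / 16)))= 7189 / 5496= 1.31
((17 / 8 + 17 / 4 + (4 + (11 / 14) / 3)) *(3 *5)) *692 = 1545755 / 14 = 110411.07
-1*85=-85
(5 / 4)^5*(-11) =-34375 / 1024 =-33.57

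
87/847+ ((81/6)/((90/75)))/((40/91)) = 696477/27104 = 25.70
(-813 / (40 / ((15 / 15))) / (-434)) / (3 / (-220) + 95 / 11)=33 / 6076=0.01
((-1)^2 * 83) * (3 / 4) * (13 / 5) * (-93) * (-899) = 270635859 / 20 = 13531792.95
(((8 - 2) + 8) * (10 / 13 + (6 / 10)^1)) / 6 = 623 / 195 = 3.19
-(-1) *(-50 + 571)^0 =1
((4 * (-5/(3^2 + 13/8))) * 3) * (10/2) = -480/17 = -28.24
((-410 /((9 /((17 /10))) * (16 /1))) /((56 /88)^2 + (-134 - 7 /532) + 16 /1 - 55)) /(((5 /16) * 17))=377036 /71428725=0.01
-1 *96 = -96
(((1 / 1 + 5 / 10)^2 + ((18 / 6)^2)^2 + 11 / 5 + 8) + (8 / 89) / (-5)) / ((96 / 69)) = 3825107 / 56960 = 67.15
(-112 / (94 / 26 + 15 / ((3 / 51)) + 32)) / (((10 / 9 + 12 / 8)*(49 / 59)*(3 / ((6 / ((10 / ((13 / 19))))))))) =-1435824 / 59040695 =-0.02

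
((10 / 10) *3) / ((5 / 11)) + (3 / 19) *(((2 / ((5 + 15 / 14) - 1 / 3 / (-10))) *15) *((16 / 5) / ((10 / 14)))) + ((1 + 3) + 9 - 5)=1100747 / 60895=18.08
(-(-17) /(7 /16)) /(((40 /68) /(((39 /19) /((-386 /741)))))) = -1758276 /6755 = -260.29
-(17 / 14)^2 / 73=-289 / 14308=-0.02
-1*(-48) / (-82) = -24 / 41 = -0.59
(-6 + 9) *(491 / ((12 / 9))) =4419 / 4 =1104.75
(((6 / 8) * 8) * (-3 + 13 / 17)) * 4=-912 / 17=-53.65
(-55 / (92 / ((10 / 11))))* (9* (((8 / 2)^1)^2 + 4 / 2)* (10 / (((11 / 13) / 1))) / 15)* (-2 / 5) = 7020 / 253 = 27.75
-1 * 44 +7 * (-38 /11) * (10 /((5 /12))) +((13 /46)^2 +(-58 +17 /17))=-15857561 /23276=-681.28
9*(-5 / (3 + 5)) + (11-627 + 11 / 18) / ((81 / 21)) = -321091 / 1944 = -165.17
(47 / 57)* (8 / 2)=188 / 57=3.30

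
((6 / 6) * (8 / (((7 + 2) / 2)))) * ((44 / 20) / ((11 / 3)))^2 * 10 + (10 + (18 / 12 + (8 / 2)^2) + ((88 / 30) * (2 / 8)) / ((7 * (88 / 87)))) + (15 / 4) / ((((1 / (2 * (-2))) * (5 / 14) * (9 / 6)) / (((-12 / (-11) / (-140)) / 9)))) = 314417 / 9240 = 34.03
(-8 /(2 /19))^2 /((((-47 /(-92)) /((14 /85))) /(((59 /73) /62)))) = 219464896 /9040685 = 24.28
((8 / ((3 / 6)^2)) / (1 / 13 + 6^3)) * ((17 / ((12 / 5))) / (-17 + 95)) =340 / 25281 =0.01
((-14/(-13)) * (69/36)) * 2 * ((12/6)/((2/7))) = 1127/39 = 28.90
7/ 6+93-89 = 31/ 6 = 5.17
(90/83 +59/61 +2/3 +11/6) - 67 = -632353/10126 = -62.45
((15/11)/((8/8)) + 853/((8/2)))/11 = 19.51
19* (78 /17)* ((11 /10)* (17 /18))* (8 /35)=10868 /525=20.70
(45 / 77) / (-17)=-45 / 1309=-0.03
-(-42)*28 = 1176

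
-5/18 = -0.28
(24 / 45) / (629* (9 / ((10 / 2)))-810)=8 / 4833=0.00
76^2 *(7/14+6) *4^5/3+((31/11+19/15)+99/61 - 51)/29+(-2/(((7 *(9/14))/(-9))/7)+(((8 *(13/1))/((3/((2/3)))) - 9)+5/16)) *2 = 89772864798851/7005240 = 12815101.95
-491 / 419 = -1.17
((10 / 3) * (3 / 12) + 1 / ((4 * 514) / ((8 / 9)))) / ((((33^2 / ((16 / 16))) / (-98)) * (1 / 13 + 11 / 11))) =-350987 / 5037714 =-0.07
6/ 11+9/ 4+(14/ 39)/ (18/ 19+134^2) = 818330879/ 292734156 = 2.80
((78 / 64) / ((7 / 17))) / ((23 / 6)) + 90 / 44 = 79839 / 28336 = 2.82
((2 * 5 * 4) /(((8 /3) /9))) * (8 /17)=1080 /17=63.53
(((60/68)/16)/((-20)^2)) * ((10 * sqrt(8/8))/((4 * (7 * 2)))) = 3/121856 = 0.00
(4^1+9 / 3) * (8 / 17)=56 / 17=3.29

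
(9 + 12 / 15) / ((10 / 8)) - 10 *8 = -1804 / 25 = -72.16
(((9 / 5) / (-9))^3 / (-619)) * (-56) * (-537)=30072 / 77375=0.39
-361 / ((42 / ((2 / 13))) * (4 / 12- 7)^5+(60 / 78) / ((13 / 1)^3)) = 0.00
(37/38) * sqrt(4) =37/19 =1.95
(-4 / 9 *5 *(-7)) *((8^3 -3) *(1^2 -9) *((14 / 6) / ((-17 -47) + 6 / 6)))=570080 / 243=2346.01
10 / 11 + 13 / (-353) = 3387 / 3883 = 0.87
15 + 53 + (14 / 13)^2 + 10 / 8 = 70.41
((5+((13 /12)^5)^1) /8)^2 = 0.66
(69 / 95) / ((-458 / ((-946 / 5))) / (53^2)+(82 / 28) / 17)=7273068418 / 1733669155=4.20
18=18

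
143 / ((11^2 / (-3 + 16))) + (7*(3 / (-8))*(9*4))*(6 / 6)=-1741 / 22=-79.14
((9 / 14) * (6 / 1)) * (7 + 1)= 216 / 7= 30.86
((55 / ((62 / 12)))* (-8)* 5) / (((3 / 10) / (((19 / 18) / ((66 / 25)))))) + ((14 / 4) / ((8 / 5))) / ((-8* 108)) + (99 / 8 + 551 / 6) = -198543229 / 428544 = -463.30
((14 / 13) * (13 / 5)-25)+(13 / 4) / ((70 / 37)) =-1147 / 56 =-20.48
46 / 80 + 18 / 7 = 881 / 280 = 3.15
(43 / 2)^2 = 1849 / 4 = 462.25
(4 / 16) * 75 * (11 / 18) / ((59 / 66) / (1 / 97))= 3025 / 22892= 0.13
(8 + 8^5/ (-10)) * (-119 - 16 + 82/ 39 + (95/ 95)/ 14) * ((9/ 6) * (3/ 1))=888986934/ 455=1953817.44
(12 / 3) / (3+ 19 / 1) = 2 / 11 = 0.18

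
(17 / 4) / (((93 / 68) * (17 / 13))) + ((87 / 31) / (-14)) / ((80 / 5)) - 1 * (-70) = 1507483 / 20832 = 72.36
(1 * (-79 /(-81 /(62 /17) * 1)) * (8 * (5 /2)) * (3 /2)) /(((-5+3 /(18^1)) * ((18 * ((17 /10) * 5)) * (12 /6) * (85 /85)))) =-48980 /678861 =-0.07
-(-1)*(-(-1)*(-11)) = -11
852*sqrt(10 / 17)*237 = 154868.64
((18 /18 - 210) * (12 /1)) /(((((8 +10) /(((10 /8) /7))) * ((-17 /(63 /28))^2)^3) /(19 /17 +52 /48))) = -27706086045 /94121843458048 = -0.00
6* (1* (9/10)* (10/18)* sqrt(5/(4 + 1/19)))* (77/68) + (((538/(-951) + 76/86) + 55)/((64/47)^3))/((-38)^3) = -234859980937/588219861172224 + 3* sqrt(7315)/68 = 3.77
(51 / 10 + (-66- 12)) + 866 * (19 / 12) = 19474 / 15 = 1298.27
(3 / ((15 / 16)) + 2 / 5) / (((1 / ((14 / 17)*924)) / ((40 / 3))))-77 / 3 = 1861475 / 51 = 36499.51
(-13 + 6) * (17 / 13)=-9.15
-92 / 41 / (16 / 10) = -115 / 82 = -1.40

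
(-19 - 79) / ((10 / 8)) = -392 / 5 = -78.40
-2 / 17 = -0.12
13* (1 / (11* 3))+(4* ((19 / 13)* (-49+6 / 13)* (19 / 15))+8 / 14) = -23323731 / 65065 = -358.47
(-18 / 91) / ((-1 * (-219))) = -6 / 6643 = -0.00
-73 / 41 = -1.78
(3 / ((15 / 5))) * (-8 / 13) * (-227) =1816 / 13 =139.69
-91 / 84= -13 / 12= -1.08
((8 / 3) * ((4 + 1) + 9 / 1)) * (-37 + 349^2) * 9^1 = 40912704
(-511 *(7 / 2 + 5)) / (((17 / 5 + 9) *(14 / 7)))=-43435 / 248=-175.14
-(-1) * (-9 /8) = -1.12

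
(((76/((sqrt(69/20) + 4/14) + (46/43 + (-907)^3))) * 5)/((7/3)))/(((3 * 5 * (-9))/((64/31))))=125909504 * sqrt(345)/281456259000708663328535649 + 939464499227110400/281456259000708663328535649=0.00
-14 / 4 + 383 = 759 / 2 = 379.50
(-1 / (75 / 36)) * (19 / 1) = -228 / 25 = -9.12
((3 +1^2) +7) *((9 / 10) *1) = 99 / 10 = 9.90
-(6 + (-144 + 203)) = -65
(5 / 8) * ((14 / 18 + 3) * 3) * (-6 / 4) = -85 / 8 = -10.62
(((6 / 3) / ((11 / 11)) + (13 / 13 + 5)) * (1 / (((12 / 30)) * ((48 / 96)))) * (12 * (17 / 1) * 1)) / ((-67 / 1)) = -8160 / 67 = -121.79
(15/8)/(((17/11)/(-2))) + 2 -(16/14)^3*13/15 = -1.72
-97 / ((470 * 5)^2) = -97 / 5522500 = -0.00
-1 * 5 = -5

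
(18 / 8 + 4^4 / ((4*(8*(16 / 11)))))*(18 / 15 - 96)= -7347 / 10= -734.70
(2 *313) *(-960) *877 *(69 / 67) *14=-509122494720 / 67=-7598843204.78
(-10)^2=100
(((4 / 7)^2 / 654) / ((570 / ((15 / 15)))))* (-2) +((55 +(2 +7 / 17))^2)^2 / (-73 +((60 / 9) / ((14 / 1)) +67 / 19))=-165333499805269526536 / 1050003120146715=-157460.01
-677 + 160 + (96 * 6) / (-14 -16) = -2681 / 5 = -536.20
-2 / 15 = -0.13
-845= -845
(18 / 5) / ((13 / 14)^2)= 3528 / 845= 4.18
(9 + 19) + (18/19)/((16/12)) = 1091/38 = 28.71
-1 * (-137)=137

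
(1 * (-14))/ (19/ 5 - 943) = 35/ 2348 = 0.01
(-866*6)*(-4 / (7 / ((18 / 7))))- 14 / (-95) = 7635.09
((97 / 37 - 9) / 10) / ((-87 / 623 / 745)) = 10953586 / 3219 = 3402.79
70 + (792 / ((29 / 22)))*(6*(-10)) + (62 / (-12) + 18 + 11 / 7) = -43805675 / 1218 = -35965.25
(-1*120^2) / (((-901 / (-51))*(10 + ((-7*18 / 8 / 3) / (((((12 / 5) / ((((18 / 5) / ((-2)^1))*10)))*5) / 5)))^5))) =-283115520 / 32874463960283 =-0.00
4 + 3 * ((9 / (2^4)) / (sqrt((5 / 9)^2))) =563 / 80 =7.04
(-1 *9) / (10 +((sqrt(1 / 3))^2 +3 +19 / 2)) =-54 / 137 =-0.39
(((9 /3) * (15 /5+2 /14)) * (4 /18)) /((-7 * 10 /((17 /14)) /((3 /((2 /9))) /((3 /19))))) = -10659 /3430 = -3.11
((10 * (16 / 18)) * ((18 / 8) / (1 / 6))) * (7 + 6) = 1560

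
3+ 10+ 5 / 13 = 174 / 13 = 13.38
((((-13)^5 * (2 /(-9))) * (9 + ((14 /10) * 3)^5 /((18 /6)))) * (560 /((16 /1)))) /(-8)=-100315571447 /625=-160504914.32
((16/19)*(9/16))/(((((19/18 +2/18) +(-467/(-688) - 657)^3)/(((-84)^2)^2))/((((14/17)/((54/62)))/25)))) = -1005250154336354304/318625403454335973875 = -0.00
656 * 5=3280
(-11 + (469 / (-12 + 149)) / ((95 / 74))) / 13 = -8343 / 13015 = -0.64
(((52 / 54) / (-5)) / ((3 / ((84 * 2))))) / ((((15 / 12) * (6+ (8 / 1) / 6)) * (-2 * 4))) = 364 / 2475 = 0.15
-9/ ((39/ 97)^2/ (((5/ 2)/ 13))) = -47045/ 4394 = -10.71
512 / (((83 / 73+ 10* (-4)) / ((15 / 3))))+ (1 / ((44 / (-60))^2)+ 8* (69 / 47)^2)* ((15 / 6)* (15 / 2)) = 886555699295 / 3033195572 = 292.28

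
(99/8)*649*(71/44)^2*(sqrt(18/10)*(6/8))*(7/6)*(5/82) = 56212191*sqrt(5)/83968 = 1496.93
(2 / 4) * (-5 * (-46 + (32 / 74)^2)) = 156795 / 1369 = 114.53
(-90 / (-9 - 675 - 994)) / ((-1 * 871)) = -45 / 730769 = -0.00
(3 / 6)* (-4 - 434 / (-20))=177 / 20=8.85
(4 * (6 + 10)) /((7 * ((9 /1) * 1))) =64 /63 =1.02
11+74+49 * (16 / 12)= 451 / 3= 150.33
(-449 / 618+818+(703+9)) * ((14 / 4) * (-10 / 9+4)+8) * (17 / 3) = 2618847161 / 16686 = 156948.77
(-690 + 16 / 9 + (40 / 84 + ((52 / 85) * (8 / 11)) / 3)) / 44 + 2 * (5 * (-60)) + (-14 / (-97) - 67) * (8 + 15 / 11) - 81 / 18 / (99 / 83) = -156552377489 / 125703270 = -1245.41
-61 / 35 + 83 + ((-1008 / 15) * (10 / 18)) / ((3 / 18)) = -4996 / 35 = -142.74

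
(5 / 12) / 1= 5 / 12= 0.42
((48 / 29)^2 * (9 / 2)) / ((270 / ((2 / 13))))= 384 / 54665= 0.01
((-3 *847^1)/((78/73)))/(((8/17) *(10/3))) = -3153381/2080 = -1516.05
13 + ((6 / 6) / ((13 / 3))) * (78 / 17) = 239 / 17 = 14.06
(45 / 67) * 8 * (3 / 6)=180 / 67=2.69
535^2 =286225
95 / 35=19 / 7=2.71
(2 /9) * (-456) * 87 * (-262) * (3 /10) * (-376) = -1302722688 /5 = -260544537.60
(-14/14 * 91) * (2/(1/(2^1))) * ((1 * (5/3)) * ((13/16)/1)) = -5915/12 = -492.92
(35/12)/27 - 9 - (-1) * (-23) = -10333/324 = -31.89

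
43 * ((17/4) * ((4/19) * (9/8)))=6579/152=43.28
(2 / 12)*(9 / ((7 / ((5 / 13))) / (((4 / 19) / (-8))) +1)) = -5 / 2302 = -0.00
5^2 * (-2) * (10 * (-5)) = 2500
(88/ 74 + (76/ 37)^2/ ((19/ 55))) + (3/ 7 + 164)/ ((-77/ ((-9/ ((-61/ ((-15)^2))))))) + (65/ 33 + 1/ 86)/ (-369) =-246364570420009/ 4285170637902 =-57.49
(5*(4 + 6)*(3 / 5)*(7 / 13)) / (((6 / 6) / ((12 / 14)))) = 180 / 13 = 13.85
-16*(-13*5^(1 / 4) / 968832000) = 13*5^(1 / 4) / 60552000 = 0.00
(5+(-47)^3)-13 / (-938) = -103817.99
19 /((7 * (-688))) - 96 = -462355 /4816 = -96.00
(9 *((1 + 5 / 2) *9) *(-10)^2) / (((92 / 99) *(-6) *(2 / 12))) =-1403325 / 46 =-30507.07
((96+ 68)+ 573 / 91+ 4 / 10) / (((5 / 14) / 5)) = 155334 / 65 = 2389.75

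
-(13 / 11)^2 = -169 / 121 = -1.40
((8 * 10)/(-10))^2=64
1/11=0.09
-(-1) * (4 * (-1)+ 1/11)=-3.91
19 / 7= 2.71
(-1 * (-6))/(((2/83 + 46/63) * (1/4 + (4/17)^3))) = 1511181/49967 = 30.24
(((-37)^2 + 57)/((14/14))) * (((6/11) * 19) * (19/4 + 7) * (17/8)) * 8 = 32472159/11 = 2952014.45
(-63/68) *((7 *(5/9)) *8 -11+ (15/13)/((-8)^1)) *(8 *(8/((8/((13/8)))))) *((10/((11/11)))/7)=-343.55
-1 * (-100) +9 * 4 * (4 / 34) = 104.24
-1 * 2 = -2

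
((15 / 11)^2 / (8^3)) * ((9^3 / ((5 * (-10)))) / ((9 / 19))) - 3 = -385563 / 123904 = -3.11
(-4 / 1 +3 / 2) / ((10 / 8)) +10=8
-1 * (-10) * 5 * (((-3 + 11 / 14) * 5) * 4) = -15500 / 7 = -2214.29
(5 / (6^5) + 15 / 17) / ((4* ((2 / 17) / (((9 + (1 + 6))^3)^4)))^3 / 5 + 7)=229578474631733013614066678083294775107125248000 / 1819996264978593735272605835633397475919706194163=0.13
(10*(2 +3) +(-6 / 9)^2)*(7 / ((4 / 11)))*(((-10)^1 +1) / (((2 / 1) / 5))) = -87395 / 4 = -21848.75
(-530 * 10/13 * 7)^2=1376410000/169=8144437.87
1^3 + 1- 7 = -5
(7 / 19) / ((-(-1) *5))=7 / 95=0.07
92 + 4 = 96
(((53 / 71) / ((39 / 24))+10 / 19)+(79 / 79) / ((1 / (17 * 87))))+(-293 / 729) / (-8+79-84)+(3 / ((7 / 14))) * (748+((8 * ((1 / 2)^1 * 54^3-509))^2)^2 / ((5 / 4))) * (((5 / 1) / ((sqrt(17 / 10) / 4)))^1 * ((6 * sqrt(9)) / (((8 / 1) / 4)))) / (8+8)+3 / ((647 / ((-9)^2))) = 12245143936685 / 8271554031+8281167701225592347960634 * sqrt(170) / 17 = 6351365693613690714386651.00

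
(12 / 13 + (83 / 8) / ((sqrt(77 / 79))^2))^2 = 8580872689 / 64128064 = 133.81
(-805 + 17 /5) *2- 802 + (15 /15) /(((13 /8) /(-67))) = -159018 /65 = -2446.43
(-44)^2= 1936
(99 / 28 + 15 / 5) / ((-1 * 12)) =-61 / 112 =-0.54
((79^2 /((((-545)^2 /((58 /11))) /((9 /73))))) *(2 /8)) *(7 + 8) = 4886703 /95404430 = 0.05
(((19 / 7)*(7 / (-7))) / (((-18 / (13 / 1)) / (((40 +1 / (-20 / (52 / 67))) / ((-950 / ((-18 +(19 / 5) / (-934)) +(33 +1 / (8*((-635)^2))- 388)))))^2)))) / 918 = 0.53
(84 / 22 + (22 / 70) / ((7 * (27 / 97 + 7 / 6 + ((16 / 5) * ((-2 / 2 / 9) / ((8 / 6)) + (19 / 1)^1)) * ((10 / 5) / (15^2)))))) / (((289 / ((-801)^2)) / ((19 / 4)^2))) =7074907041724029 / 36774106138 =192388.28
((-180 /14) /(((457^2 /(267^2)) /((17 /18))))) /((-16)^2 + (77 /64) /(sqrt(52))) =-110134516776960 /6802244265464123 + 2843955840 *sqrt(13) /971749180780589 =-0.02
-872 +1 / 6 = -5231 / 6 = -871.83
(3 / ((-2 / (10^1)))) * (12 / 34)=-90 / 17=-5.29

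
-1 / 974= -0.00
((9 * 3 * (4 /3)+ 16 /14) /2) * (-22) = -2860 /7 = -408.57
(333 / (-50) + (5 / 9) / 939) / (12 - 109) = 2813933 / 40987350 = 0.07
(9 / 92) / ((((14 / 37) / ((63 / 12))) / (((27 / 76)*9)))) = 242757 / 55936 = 4.34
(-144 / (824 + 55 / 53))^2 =58247424 / 1912050529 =0.03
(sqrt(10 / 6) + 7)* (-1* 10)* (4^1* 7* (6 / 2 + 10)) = -30179.22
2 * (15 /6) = 5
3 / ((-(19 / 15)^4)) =-151875 / 130321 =-1.17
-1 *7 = -7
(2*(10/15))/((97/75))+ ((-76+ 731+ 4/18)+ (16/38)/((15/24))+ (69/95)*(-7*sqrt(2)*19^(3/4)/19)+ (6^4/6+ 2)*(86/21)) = -483*19^(3/4)*sqrt(2)/1805+ 899664049/580545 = 1546.24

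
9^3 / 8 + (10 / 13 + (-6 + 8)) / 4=9549 / 104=91.82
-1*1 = -1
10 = 10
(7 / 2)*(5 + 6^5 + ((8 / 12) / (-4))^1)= 27232.92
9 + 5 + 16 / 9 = 142 / 9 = 15.78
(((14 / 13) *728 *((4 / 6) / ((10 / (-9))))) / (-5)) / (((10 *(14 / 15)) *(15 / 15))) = 252 / 25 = 10.08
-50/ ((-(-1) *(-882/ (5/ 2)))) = 0.14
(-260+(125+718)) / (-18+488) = 583 / 470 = 1.24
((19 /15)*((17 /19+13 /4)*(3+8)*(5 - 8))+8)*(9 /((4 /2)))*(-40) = 29745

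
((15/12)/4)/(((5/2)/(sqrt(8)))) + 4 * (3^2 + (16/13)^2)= sqrt(2)/4 + 7108/169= 42.41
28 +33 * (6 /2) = 127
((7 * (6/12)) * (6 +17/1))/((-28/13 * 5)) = -299/40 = -7.48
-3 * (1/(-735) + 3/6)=-733/490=-1.50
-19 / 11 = -1.73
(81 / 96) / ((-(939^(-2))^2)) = -20990661889707 / 32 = -655958184053.34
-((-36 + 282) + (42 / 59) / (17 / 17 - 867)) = -6284541 / 25547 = -246.00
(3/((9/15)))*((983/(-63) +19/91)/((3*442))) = -31520/542997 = -0.06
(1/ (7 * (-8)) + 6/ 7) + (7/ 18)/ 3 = 1465/ 1512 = 0.97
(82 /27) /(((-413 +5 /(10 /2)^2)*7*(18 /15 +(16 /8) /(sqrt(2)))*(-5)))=-205 /455112 +1025*sqrt(2) /2730672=0.00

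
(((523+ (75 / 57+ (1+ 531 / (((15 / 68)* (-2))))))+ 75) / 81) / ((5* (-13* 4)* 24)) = 199 / 166725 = 0.00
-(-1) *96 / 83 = 96 / 83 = 1.16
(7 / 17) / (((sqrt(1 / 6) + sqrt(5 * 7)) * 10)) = 21 / (85 * (sqrt(6) + 6 * sqrt(35))) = 0.01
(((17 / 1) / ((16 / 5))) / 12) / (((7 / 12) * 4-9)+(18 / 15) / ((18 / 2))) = -425 / 6272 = -0.07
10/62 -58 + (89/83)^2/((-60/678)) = -151267033/2135590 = -70.83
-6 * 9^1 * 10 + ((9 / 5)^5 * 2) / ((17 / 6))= -27978912 / 53125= -526.66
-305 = -305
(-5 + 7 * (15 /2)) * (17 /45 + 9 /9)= 589 /9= 65.44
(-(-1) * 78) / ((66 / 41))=533 / 11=48.45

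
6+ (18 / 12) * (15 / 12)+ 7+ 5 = 159 / 8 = 19.88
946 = 946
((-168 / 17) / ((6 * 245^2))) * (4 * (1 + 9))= -32 / 29155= -0.00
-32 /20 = -8 /5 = -1.60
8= 8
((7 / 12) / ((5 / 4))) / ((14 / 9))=3 / 10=0.30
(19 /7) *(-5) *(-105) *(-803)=-1144275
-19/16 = -1.19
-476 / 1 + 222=-254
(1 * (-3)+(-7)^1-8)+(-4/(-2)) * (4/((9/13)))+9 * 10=752/9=83.56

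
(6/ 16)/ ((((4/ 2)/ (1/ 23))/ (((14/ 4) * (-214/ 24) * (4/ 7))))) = -107/ 736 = -0.15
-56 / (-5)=56 / 5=11.20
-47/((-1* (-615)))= -0.08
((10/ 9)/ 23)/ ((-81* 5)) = -2/ 16767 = -0.00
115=115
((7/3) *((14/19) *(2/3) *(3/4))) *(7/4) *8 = 686/57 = 12.04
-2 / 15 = -0.13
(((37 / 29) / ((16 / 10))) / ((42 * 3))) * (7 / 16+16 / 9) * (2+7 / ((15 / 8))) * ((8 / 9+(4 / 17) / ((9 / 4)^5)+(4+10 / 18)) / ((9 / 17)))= 95720126909 / 115709586048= 0.83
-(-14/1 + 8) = 6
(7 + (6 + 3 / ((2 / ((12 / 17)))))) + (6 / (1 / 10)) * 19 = 19619 / 17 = 1154.06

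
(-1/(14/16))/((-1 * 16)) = 1/14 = 0.07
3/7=0.43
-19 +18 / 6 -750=-766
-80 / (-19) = 4.21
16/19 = 0.84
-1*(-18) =18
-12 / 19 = -0.63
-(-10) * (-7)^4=24010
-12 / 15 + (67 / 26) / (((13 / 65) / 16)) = 205.35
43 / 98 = 0.44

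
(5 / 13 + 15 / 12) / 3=85 / 156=0.54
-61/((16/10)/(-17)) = 5185/8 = 648.12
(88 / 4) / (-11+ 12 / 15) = -110 / 51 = -2.16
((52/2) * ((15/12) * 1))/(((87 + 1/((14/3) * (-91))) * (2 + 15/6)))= 16562/199503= 0.08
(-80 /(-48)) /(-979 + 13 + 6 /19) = -95 /55044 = -0.00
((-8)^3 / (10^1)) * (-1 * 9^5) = 15116544 / 5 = 3023308.80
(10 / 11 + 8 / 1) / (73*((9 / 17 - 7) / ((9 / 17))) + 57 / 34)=-29988 / 2997577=-0.01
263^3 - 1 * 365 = 18191082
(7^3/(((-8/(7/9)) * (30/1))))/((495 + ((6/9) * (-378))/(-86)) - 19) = -14749/6354720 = -0.00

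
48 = 48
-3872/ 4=-968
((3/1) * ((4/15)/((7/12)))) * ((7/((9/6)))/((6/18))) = 96/5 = 19.20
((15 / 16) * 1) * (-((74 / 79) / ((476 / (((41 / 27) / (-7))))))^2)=-11506445 / 67348888544448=-0.00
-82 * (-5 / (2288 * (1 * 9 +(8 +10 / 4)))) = 205 / 22308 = 0.01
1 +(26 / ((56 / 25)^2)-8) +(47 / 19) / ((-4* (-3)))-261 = -23471219 / 89376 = -262.61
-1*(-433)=433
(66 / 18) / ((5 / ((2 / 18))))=11 / 135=0.08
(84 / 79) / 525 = 4 / 1975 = 0.00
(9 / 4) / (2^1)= 9 / 8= 1.12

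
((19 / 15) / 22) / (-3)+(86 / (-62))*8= -11.12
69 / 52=1.33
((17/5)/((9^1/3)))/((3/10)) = 34/9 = 3.78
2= 2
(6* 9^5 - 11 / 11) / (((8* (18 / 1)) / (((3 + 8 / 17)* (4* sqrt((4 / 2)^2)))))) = 20903287 / 306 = 68311.40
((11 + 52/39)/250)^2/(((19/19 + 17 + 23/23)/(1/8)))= 1369/85500000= 0.00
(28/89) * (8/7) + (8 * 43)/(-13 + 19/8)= -32.02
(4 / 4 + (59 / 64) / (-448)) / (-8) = -28613 / 229376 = -0.12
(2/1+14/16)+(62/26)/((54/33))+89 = 87359/936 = 93.33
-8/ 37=-0.22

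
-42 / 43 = -0.98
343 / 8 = 42.88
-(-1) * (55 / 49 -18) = -827 / 49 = -16.88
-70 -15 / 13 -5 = -990 / 13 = -76.15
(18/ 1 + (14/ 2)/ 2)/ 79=43/ 158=0.27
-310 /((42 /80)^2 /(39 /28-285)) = 328228000 /1029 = 318977.65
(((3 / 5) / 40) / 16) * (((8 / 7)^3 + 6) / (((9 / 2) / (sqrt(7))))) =257 * sqrt(7) / 164640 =0.00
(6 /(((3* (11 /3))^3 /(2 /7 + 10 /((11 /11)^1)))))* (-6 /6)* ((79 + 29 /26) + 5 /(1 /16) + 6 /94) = -7.43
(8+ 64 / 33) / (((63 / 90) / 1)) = 3280 / 231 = 14.20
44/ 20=11/ 5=2.20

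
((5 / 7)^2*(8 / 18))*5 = 1.13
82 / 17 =4.82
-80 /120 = -2 /3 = -0.67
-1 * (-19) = 19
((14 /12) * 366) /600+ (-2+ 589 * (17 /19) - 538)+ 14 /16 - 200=-15856 /75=-211.41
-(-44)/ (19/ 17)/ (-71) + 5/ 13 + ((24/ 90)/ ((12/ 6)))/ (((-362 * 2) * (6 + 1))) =-113249327/ 666581370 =-0.17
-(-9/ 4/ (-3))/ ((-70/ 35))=3/ 8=0.38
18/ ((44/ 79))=711/ 22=32.32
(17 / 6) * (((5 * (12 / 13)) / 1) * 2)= 340 / 13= 26.15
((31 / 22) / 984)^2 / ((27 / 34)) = 16337 / 6326584704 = 0.00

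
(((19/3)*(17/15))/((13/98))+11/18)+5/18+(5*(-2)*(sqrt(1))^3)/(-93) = 999344/18135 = 55.11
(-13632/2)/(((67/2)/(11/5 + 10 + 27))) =-2671872/335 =-7975.74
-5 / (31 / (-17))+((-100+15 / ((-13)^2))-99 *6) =-3621036 / 5239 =-691.17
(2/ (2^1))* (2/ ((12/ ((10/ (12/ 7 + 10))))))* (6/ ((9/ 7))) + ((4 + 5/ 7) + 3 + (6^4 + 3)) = 3376958/ 2583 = 1307.38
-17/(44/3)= -51/44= -1.16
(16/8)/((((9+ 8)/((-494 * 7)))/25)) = -172900/17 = -10170.59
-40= -40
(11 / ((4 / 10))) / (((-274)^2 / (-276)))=-3795 / 37538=-0.10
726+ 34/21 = 15280/21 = 727.62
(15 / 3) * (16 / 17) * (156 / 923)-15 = -17145 / 1207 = -14.20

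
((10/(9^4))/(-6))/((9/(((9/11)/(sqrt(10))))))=-sqrt(10)/433026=-0.00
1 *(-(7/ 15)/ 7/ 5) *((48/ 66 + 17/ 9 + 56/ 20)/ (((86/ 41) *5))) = -109921/ 15963750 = -0.01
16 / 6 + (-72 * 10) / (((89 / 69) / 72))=-10730168 / 267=-40187.90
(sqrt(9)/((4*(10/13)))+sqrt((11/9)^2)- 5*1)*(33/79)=-11099/9480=-1.17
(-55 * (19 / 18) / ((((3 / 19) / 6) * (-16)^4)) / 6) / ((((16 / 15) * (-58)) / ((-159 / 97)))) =-5261575 / 35395731456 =-0.00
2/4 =1/2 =0.50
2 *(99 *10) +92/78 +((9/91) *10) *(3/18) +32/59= 31922249/16107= 1981.89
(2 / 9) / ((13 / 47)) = 94 / 117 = 0.80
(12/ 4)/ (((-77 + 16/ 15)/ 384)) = -17280/ 1139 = -15.17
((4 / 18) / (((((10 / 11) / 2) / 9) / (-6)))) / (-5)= 132 / 25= 5.28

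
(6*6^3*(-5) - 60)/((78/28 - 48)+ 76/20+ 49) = -152600/177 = -862.15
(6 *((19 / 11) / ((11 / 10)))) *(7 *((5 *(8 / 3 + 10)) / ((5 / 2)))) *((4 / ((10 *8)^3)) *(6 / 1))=7581 / 96800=0.08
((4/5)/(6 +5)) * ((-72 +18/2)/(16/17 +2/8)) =-1904/495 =-3.85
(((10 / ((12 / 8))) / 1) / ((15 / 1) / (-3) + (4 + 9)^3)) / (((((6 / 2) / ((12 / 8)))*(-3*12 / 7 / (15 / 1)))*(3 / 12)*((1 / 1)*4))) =-175 / 39456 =-0.00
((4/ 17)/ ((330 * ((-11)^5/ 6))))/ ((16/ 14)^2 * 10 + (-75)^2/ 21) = -196/ 2072770659025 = -0.00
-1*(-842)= 842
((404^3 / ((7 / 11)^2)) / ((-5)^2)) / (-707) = -78996544 / 8575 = -9212.42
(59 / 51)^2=3481 / 2601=1.34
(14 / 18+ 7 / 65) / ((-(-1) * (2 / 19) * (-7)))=-703 / 585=-1.20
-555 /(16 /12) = -416.25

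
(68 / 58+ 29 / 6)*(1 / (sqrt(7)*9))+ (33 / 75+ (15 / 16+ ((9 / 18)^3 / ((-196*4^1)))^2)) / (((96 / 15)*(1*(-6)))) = -451567283 / 12588154880+ 1045*sqrt(7) / 10962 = 0.22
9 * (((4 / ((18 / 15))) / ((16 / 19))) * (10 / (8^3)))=1425 / 2048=0.70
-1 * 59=-59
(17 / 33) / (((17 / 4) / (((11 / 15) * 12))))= 16 / 15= 1.07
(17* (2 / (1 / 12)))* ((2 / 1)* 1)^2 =1632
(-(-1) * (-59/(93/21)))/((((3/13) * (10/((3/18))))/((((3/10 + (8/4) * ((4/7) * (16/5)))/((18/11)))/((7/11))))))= -25707539/7030800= -3.66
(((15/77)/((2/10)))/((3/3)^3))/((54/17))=425/1386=0.31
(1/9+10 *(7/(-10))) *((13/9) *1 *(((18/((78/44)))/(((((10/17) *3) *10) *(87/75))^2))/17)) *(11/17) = -3751/408726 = -0.01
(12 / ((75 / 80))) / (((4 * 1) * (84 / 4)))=16 / 105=0.15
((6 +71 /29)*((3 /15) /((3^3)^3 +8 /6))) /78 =49 /44525962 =0.00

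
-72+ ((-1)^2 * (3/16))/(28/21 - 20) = -64521/896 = -72.01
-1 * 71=-71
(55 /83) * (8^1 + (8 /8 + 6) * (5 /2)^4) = 186.49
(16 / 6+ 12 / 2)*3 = 26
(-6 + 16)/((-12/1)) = -5/6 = -0.83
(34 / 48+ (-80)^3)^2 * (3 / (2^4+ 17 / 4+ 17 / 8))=150994526208289 / 4296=35147701631.35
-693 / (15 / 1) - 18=-321 / 5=-64.20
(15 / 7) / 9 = 0.24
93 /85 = 1.09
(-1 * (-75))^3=421875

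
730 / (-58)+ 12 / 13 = -4397 / 377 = -11.66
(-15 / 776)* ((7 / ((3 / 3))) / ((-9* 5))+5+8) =-289 / 1164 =-0.25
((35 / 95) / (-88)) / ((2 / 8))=-7 / 418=-0.02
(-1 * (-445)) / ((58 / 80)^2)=712000 / 841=846.61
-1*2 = -2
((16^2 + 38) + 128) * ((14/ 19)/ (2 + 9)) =5908/ 209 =28.27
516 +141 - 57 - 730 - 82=-212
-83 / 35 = -2.37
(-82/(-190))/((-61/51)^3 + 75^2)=132651/1728385730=0.00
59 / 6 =9.83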